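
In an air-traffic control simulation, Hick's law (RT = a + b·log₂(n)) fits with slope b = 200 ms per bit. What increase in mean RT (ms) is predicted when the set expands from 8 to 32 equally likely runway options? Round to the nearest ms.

The intercept a cancels: ΔRT = b·(log₂ n₂ − log₂ n₁) = b·log₂(n₂/n₁).
log₂(32) − log₂(8) = log₂(32/8) = log₂(4) = 2.
ΔRT = 200 × 2.0000 = 400.000 ms.

400 ms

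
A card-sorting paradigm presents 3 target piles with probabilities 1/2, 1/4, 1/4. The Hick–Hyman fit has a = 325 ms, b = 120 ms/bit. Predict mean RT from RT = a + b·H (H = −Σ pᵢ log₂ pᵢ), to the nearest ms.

505 ms

H = −Σ pᵢ log₂ pᵢ = 0.5·1 + 0.25·2 + 0.25·2 = 1.500 bits.
RT = 325 + 120 × 1.500 = 505.00 ms.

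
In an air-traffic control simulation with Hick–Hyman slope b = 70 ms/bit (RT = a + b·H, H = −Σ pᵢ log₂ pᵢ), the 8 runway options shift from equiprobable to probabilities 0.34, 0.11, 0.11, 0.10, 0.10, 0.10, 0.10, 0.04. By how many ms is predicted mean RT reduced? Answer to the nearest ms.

18 ms

The RT saving is b·ΔH. Equiprobable H₀ = log₂(8) = 3.0000 bits; with the given probabilities H = 2.7443 bits.
b·(H₀ − H) = 70 × (3.0000 − 2.7443) = 17.90 ms.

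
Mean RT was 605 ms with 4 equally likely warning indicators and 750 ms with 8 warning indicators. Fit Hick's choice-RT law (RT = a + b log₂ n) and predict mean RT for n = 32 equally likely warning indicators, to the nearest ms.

1040 ms

With log₂ n on the abscissa the relation is linear; from the two conditions:
  b = (750 − 605) / (log₂ 8 − log₂ 4) = 145 / (3 − 2) = 145 ms/bit
  a = 605 − 145 × 2 = 315 ms
Then RT(32) = 315 + 145 × log₂ 32 = 315 + 145 × 5 ≈ 1040.000 ms.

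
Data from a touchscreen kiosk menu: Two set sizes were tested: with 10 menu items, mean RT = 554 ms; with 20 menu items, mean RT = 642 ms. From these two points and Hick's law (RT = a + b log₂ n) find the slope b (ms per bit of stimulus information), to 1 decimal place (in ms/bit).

88.0 ms/bit

Slope: b = (642 − 554) / (log₂ 20 − log₂ 10) = 88/1.0000 = 88.000 ms/bit.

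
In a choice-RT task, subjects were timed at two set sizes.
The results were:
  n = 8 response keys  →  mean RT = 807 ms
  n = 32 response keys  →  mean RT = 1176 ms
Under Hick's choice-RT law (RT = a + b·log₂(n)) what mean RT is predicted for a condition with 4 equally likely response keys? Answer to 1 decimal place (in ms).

622.5 ms

RT is linear in log₂ n, so two points fix the line:
  b = (1176 − 807) / (log₂ 32 − log₂ 8) = 369 / (5 − 3) = 184.500 ms/bit
  a = 807 − 184.500 × 3 = 253.500 ms
Then RT(4) = 253.500 + 184.500 × log₂ 4 = 253.500 + 184.500 × 2 ≈ 622.500 ms.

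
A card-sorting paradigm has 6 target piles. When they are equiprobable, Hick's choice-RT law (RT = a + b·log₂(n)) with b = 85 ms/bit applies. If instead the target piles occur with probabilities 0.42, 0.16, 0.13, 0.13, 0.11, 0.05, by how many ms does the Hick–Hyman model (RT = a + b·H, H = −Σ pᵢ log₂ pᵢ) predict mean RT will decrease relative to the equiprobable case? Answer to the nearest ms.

Equiprobable entropy H₀ = log₂ 6 = 2.5850 bits.
Skewed entropy H = −Σ pᵢ log₂ pᵢ = 2.2803 bits.
ΔRT = b·(H₀ − H) = 85 × 0.3046 = 25.89 ms.

26 ms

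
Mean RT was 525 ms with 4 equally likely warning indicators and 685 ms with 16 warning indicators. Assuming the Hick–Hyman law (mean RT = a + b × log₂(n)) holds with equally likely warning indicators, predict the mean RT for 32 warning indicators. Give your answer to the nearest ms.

765 ms

Fit slope and intercept:
  b = (685 − 525) / (log₂ 16 − log₂ 4) = 160 / (4 − 2) = 80 ms/bit
  a = 525 − 80 × 2 = 365 ms
Then RT(32) = 365 + 80 × log₂ 32 = 365 + 80 × 5 ≈ 765.000 ms.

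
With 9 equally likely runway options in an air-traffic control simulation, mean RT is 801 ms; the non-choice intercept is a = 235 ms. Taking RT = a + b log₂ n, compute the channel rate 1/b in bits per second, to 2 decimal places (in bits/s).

b = (801 − 235)/log₂ 9 = 566/3.1699 = 178.553 ms per bit = 0.17855 s/bit; the reciprocal is 5.601 bits/s.

5.60 bits/s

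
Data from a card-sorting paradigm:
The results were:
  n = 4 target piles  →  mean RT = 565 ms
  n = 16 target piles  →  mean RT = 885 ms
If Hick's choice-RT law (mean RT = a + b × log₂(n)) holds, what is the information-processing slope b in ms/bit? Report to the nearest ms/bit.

160 ms/bit

Slope: b = (885 − 565) / (log₂ 16 − log₂ 4) = 320/2.0000 = 160 ms/bit.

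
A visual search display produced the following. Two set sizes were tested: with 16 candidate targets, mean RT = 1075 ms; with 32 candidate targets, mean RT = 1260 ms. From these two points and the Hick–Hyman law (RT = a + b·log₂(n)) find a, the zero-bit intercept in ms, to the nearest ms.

b = (RT₂ − RT₁)/(log₂ n₂ − log₂ n₁) = (1260 − 1075)/(5 − 4) = 185 ms/bit.
Intercept: a = 1075 − 185·log₂(16) = 335.000 ms.

335 ms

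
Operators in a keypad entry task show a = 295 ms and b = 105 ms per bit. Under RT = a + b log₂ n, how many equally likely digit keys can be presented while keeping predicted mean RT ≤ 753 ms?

20

Information budget: (753 − 295)/105 = 4.3619 bits, so n ≤ 2^4.3619 = 20.562 → at most 20.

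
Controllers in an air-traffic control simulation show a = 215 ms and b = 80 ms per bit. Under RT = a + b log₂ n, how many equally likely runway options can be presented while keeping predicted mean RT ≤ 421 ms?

Set 215 + 80·log₂ n ≤ 421 → log₂ n ≤ (421 − 215)/80 = 2.5750.
So n ≤ 2^2.5750 = 5.959; the largest integer n is 5.

5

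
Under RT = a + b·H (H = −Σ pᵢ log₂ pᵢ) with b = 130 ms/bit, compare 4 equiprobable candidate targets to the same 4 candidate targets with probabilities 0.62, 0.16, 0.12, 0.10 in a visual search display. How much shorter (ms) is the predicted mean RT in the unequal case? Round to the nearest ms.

Equiprobable entropy H₀ = log₂ 4 = 2.0000 bits.
Skewed entropy H = −Σ pᵢ log₂ pᵢ = 1.5499 bits.
ΔRT = b·(H₀ − H) = 130 × 0.4501 = 58.52 ms.

59 ms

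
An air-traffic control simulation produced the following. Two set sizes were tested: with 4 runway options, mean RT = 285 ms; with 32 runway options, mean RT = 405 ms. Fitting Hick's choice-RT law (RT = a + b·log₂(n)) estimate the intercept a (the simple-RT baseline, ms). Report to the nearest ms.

205 ms

Slope: b = (405 − 285) / (log₂ 32 − log₂ 4) = 120/3.0000 = 40 ms/bit.
a = RT₁ − b·log₂ n₁ = 285 − 40 × 2 = 205.000 ms.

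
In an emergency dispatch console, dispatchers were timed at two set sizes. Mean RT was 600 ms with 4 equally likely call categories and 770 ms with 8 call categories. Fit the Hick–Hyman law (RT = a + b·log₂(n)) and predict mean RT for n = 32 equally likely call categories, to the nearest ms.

1110 ms

Solve the two-equation system in a and b:
  b = (770 − 600) / (log₂ 8 − log₂ 4) = 170 / (3 − 2) = 170 ms/bit
  a = 600 − 170 × 2 = 260 ms
Then RT(32) = 260 + 170 × log₂ 32 = 260 + 170 × 5 ≈ 1110.000 ms.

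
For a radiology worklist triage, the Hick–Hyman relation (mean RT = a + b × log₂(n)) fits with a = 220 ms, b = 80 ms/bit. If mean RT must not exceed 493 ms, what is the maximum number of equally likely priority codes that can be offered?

10

Information budget: (493 − 220)/80 = 3.4125 bits, so n ≤ 2^3.4125 = 10.648 → at most 10.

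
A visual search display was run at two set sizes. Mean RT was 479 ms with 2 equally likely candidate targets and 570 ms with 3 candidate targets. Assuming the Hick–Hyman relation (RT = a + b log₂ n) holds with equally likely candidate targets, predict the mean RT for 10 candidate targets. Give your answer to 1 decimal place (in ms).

840.2 ms

RT is linear in log₂ n, so two points fix the line:
  b = (570 − 479) / (log₂ 3 − log₂ 2) = 91 / (1.5850 − 1) = 155.566 ms/bit
  a = 479 − 155.566 × 1 = 323.434 ms
Then RT(10) = 323.434 + 155.566 × log₂ 10 = 323.434 + 155.566 × 3.3219 ≈ 840.212 ms.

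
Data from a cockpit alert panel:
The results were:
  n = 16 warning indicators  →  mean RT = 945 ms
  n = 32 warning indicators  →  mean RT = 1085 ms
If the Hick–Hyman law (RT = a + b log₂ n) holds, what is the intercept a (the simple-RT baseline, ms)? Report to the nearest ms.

b = (RT₂ − RT₁)/(log₂ n₂ − log₂ n₁) = (1085 − 945)/(5 − 4) = 140 ms/bit.
Intercept: a = 945 − 140·log₂(16) = 385.000 ms.

385 ms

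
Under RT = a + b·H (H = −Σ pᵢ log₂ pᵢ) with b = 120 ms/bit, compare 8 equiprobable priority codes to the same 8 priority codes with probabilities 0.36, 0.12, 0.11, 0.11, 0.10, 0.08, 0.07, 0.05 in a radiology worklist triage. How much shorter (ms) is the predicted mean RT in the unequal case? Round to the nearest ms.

35 ms

The RT saving is b·ΔH. Equiprobable H₀ = log₂(8) = 3.0000 bits; with the given probabilities H = 2.7066 bits.
b·(H₀ − H) = 120 × (3.0000 − 2.7066) = 35.21 ms.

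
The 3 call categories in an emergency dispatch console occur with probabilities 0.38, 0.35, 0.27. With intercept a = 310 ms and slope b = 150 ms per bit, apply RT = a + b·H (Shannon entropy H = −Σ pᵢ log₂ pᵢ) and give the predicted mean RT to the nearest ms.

Entropy contributions −pᵢ log₂ pᵢ: 0.5305, 0.5301, 0.5100; sum H = 1.5706 bits.
RT = a + bH = 310 + 150·1.5706 = 545.59 ms.

546 ms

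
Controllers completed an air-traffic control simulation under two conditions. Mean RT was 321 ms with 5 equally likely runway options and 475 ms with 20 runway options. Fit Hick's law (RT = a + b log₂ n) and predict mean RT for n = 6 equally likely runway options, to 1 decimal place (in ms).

With log₂ n on the abscissa the relation is linear; from the two conditions:
  b = (475 − 321) / (log₂ 20 − log₂ 5) = 154 / (4.3219 − 2.3219) = 77.000 ms/bit
  a = 321 − 77.000 × 2.3219 = 142.212 ms
Then RT(6) = 142.212 + 77.000 × log₂ 6 = 142.212 + 77.000 × 2.5850 ≈ 341.254 ms.

341.3 ms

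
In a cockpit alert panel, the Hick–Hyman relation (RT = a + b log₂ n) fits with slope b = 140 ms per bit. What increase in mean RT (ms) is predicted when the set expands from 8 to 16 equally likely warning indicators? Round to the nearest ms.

The intercept a cancels: ΔRT = b·(log₂ n₂ − log₂ n₁) = b·log₂(n₂/n₁).
log₂(16) − log₂(8) = log₂(16/8) = log₂(2) = 1.
ΔRT = 140 × 1.0000 = 140.000 ms.

140 ms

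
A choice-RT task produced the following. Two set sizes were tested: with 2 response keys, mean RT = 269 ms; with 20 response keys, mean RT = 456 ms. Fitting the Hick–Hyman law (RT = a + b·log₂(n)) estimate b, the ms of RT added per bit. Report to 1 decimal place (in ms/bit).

56.3 ms/bit

The slope on a log₂ axis is (456 − 269) / (4.3219 − 1) = 56.293 ms/bit.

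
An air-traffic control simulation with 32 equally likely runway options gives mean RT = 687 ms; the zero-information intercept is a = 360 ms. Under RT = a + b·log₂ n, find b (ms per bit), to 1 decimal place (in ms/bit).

65.4 ms/bit

log₂(32) = 5 bits.
b = (RT − a)/log₂ n = (687 − 360) / 5 = 65.400 ms/bit.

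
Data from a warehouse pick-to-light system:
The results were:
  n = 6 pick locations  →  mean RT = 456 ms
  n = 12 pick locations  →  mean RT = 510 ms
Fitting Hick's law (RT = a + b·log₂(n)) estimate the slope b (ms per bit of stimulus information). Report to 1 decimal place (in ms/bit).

b = (RT₂ − RT₁)/(log₂ n₂ − log₂ n₁) = (510 − 456)/(3.5850 − 2.5850) = 54.000 ms/bit.

54.0 ms/bit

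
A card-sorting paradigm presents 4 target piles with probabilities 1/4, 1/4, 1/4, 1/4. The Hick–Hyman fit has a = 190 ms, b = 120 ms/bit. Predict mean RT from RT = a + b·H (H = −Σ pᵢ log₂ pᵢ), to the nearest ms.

430 ms

H = −Σ pᵢ log₂ pᵢ = 0.25·2 + 0.25·2 + 0.25·2 + 0.25·2 = 2.000 bits.
RT = 190 + 120 × 2.000 = 430.00 ms.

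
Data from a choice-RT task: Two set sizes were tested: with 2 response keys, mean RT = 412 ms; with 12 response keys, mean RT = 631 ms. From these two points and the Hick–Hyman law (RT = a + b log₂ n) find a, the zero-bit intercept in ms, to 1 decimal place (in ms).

327.3 ms

b = (RT₂ − RT₁)/(log₂ n₂ − log₂ n₁) = (631 − 412)/(3.5850 − 1) = 84.721 ms/bit.
Intercept: a = 412 − 84.721·log₂(2) = 327.279 ms.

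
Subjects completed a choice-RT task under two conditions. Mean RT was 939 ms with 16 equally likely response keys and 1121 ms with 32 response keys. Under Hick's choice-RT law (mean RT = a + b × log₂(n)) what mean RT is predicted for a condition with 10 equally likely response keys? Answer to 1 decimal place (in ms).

815.6 ms

Solve the two-equation system in a and b:
  b = (1121 − 939) / (log₂ 32 − log₂ 16) = 182 / (5 − 4) = 182.000 ms/bit
  a = 939 − 182.000 × 4 = 211.000 ms
Then RT(10) = 211.000 + 182.000 × log₂ 10 = 211.000 + 182.000 × 3.3219 ≈ 815.591 ms.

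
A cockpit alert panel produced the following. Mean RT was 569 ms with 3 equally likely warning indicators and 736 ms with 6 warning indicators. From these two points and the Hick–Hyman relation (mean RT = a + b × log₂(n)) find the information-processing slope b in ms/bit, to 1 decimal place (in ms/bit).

167.0 ms/bit

Slope: b = (736 − 569) / (log₂ 6 − log₂ 3) = 167/1.0000 = 167.000 ms/bit.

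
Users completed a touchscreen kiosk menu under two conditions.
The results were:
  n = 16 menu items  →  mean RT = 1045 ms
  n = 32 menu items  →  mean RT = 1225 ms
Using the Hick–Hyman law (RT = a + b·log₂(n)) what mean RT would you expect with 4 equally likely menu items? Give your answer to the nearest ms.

685 ms

Fit slope and intercept:
  b = (1225 − 1045) / (log₂ 32 − log₂ 16) = 180 / (5 − 4) = 180 ms/bit
  a = 1045 − 180 × 4 = 325 ms
Then RT(4) = 325 + 180 × log₂ 4 = 325 + 180 × 2 ≈ 685.000 ms.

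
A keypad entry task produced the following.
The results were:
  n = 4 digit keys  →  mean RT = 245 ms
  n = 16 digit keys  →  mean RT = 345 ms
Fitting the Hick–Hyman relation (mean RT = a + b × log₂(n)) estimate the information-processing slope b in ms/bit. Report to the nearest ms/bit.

50 ms/bit

Slope: b = (345 − 245) / (log₂ 16 − log₂ 4) = 100/2.0000 = 50 ms/bit.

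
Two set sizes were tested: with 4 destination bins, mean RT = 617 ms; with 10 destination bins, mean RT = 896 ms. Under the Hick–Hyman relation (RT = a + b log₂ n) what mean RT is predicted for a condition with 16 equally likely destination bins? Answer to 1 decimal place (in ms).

With log₂ n on the abscissa the relation is linear; from the two conditions:
  b = (896 − 617) / (log₂ 10 − log₂ 4) = 279 / (3.3219 − 2) = 211.055 ms/bit
  a = 617 − 211.055 × 2 = 194.889 ms
Then RT(16) = 194.889 + 211.055 × log₂ 16 = 194.889 + 211.055 × 4 ≈ 1039.111 ms.

1039.1 ms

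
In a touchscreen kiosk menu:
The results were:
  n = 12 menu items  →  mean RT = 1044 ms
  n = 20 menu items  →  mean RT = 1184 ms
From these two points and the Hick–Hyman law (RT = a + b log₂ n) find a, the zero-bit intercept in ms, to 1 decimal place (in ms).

Slope: b = (1184 − 1044) / (log₂ 20 − log₂ 12) = 140/0.7370 = 189.968 ms/bit.
Intercept: a = 1044 − 189.968·log₂(12) = 362.971 ms.

363.0 ms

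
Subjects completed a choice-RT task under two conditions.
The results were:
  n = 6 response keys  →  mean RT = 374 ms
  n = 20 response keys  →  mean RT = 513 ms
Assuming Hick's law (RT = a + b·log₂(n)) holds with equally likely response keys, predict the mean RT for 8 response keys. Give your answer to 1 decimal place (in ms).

RT is linear in log₂ n, so two points fix the line:
  b = (513 − 374) / (log₂ 20 − log₂ 6) = 139 / (4.3219 − 2.5850) = 80.025 ms/bit
  a = 374 − 80.025 × 2.5850 = 167.139 ms
Then RT(8) = 167.139 + 80.025 × log₂ 8 = 167.139 + 80.025 × 3 ≈ 407.213 ms.

407.2 ms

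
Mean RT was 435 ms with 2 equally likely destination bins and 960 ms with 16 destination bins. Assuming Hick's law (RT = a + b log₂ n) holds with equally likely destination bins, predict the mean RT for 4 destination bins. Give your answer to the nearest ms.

Fit slope and intercept:
  b = (960 − 435) / (log₂ 16 − log₂ 2) = 525 / (4 − 1) = 175 ms/bit
  a = 435 − 175 × 1 = 260 ms
Then RT(4) = 260 + 175 × log₂ 4 = 260 + 175 × 2 ≈ 610.000 ms.

610 ms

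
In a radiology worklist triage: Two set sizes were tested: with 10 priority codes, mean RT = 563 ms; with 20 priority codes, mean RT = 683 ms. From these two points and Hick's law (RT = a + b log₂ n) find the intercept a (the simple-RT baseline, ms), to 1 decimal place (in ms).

Slope: b = (683 − 563) / (log₂ 20 − log₂ 10) = 120/1.0000 = 120.000 ms/bit.
Intercept: a = 563 − 120.000·log₂(10) = 164.369 ms.

164.4 ms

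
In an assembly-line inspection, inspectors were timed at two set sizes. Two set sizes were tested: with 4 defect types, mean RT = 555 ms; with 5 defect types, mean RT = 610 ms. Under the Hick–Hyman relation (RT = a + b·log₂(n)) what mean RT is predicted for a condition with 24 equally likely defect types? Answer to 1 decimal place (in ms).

With log₂ n on the abscissa the relation is linear; from the two conditions:
  b = (610 − 555) / (log₂ 5 − log₂ 4) = 55 / (2.3219 − 2) = 170.846 ms/bit
  a = 555 − 170.846 × 2 = 213.309 ms
Then RT(24) = 213.309 + 170.846 × log₂ 24 = 213.309 + 170.846 × 4.5850 ≈ 996.629 ms.

996.6 ms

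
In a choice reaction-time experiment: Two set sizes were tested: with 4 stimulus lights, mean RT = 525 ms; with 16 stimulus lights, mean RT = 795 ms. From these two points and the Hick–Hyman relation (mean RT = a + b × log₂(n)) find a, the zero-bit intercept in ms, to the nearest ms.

255 ms

The slope on a log₂ axis is (795 − 525) / (4 − 2) = 135 ms/bit.
Intercept: a = 525 − 135·log₂(4) = 255.000 ms.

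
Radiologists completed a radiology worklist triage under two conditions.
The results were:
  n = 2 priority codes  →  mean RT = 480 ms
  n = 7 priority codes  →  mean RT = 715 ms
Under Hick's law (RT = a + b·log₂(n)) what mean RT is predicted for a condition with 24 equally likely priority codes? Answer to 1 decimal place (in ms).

946.1 ms

Solve the two-equation system in a and b:
  b = (715 − 480) / (log₂ 7 − log₂ 2) = 235 / (2.8074 − 1) = 130.024 ms/bit
  a = 480 − 130.024 × 1 = 349.976 ms
Then RT(24) = 349.976 + 130.024 × log₂ 24 = 349.976 + 130.024 × 4.5850 ≈ 946.132 ms.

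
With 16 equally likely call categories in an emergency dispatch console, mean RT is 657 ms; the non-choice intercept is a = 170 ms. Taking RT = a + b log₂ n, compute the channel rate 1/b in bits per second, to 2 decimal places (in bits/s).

8.21 bits/s

b = (657 − 170)/log₂ 16 = 487/4 = 121.750 ms per bit = 0.12175 s/bit; the reciprocal is 8.214 bits/s.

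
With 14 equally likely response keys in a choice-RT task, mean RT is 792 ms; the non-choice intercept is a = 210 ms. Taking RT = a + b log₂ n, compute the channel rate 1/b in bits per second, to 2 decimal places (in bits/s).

6.54 bits/s

Choice component = 792 − 210 = 582 ms over log₂(14) = 3.8074 bits.
b = 582 / 3.8074 = 152.862 ms/bit, so 1/b = 6.542 bits/s.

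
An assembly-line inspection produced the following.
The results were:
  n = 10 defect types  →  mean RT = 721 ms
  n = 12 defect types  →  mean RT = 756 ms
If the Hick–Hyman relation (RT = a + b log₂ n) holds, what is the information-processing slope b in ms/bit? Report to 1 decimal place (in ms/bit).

The slope on a log₂ axis is (756 − 721) / (3.5850 − 3.3219) = 133.062 ms/bit.

133.1 ms/bit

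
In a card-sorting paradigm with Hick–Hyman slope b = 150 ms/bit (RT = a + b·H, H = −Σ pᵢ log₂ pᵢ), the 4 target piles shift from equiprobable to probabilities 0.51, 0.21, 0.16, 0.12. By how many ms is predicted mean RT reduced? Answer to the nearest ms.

36 ms

The RT saving is b·ΔH. Equiprobable H₀ = log₂(4) = 2.0000 bits; with the given probabilities H = 1.7583 bits.
b·(H₀ − H) = 150 × (2.0000 − 1.7583) = 36.25 ms.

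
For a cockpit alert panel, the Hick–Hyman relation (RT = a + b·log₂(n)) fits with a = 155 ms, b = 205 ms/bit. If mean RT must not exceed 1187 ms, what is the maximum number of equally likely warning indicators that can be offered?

Set 155 + 205·log₂ n ≤ 1187 → log₂ n ≤ (1187 − 155)/205 = 5.0341.
So n ≤ 2^5.0341 = 32.766; the largest integer n is 32.

32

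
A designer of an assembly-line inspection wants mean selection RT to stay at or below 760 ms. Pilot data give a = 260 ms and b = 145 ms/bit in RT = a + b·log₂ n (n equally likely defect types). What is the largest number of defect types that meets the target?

Set 260 + 145·log₂ n ≤ 760 → log₂ n ≤ (760 − 260)/145 = 3.4483.
So n ≤ 2^3.4483 = 10.915; the largest integer n is 10.

10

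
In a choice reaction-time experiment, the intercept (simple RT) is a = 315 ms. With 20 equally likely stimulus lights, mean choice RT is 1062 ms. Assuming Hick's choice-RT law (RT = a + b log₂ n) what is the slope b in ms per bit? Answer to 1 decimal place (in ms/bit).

log₂(20) = 4.3219 bits.
b = (RT − a)/log₂ n = (1062 − 315) / 4.3219 = 172.840 ms/bit.

172.8 ms/bit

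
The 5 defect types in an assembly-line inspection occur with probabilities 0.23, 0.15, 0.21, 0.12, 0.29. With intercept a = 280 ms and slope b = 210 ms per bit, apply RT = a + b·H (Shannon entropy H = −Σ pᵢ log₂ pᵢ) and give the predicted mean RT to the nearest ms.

754 ms

H = 0.23·log₂(1/0.23) + 0.15·log₂(1/0.15) + 0.21·log₂(1/0.21) + 0.12·log₂(1/0.12) + 0.29·log₂(1/0.29) = 2.2560 bits.
RT = 280 + 210 × 2.2560 = 753.76 ms.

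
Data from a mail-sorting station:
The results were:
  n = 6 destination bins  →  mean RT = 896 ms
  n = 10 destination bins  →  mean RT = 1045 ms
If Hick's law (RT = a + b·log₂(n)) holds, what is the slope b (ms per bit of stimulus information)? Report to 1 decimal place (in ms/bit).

b = (RT₂ − RT₁)/(log₂ n₂ − log₂ n₁) = (1045 − 896)/(3.3219 − 2.5850) = 202.180 ms/bit.

202.2 ms/bit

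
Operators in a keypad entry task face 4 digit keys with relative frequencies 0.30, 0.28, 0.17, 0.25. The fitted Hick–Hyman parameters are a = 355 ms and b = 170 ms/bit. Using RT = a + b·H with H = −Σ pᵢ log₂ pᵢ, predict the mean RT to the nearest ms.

690 ms

Entropy contributions −pᵢ log₂ pᵢ: 0.5211, 0.5142, 0.4346, 0.5000; sum H = 1.9699 bits.
RT = a + bH = 355 + 170·1.9699 = 689.88 ms.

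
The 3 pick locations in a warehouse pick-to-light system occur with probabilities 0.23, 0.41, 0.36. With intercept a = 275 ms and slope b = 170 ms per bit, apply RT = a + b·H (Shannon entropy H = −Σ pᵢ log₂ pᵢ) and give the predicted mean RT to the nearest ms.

538 ms

Entropy contributions −pᵢ log₂ pᵢ: 0.4877, 0.5274, 0.5306; sum H = 1.5457 bits.
RT = a + bH = 275 + 170·1.5457 = 537.76 ms.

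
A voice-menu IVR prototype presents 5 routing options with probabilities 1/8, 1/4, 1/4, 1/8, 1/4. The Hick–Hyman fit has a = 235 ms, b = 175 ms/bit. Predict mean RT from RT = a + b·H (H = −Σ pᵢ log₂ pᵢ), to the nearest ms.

Each term −pᵢ log₂ pᵢ: 0.125·3 + 0.25·2 + 0.25·2 + 0.125·3 + 0.25·2; summed, H = 2.250 bits.
Mean RT = a + bH = 235 + 175·2.250 = 628.75 ms.

629 ms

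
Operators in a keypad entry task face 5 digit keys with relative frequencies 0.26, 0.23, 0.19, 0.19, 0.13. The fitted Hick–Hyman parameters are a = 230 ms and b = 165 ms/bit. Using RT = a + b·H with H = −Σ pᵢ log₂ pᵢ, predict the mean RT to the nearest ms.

607 ms

Entropy contributions −pᵢ log₂ pᵢ: 0.5053, 0.4877, 0.4552, 0.4552, 0.3826; sum H = 2.2861 bits.
RT = a + bH = 230 + 165·2.2861 = 607.20 ms.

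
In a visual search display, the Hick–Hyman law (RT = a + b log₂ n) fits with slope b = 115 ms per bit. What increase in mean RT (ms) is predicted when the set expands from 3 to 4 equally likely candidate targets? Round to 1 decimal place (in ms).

47.7 ms

ΔRT = (a + b log₂ n₂) − (a + b log₂ n₁) = b·(log₂ n₂ − log₂ n₁).
log₂(4) − log₂(3) = 2 − 1.5850 = 0.4150.
ΔRT = 115 × 0.4150 = 47.729 ms.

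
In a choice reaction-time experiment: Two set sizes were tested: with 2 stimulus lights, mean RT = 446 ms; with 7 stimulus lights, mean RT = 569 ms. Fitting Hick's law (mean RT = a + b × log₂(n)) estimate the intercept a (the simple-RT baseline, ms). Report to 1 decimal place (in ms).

377.9 ms

The slope on a log₂ axis is (569 − 446) / (2.8074 − 1) = 68.055 ms/bit.
Intercept: a = 446 − 68.055·log₂(2) = 377.945 ms.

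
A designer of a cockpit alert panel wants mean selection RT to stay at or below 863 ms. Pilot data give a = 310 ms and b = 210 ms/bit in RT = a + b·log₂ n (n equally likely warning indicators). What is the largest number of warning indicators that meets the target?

Information budget: (863 − 310)/210 = 2.6333 bits, so n ≤ 2^2.6333 = 6.205 → at most 6.

6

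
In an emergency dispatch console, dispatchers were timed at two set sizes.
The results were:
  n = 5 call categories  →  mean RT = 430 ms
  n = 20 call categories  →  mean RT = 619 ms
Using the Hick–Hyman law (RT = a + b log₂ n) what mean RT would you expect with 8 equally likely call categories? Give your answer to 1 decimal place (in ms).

RT is linear in log₂ n, so two points fix the line:
  b = (619 − 430) / (log₂ 20 − log₂ 5) = 189 / (4.3219 − 2.3219) = 94.500 ms/bit
  a = 430 − 94.500 × 2.3219 = 210.578 ms
Then RT(8) = 210.578 + 94.500 × log₂ 8 = 210.578 + 94.500 × 3 ≈ 494.078 ms.

494.1 ms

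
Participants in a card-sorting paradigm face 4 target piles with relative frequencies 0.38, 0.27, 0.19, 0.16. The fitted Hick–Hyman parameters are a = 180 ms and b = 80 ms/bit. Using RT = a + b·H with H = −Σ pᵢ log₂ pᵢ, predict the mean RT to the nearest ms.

Entropy contributions −pᵢ log₂ pᵢ: 0.5305, 0.5100, 0.4552, 0.4230; sum H = 1.9187 bits.
RT = a + bH = 180 + 80·1.9187 = 333.50 ms.

333 ms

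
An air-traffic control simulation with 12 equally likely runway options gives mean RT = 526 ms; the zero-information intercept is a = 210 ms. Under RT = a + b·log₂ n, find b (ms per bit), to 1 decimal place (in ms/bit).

b = (526 − 210) / log₂(12) = 316 / 3.5850 = 88.146 ms/bit.

88.1 ms/bit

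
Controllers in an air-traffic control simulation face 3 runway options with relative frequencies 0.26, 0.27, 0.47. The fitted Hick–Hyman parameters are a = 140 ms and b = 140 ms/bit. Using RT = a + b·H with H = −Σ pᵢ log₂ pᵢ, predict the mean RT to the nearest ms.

Entropy contributions −pᵢ log₂ pᵢ: 0.5053, 0.5100, 0.5120; sum H = 1.5273 bits.
RT = a + bH = 140 + 140·1.5273 = 353.82 ms.

354 ms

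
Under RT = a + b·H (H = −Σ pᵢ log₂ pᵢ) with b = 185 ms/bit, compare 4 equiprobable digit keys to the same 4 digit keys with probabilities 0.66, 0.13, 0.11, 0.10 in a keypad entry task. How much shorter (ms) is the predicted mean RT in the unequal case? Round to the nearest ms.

Equiprobable entropy H₀ = log₂ 4 = 2.0000 bits.
Skewed entropy H = −Σ pᵢ log₂ pᵢ = 1.4608 bits.
ΔRT = b·(H₀ − H) = 185 × 0.5392 = 99.76 ms.

100 ms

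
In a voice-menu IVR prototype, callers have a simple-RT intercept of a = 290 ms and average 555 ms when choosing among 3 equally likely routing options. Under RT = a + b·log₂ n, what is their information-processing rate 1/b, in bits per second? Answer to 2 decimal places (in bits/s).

5.98 bits/s

b = (555 − 290)/log₂ 3 = 265/1.5850 = 167.196 ms per bit = 0.16720 s/bit; the reciprocal is 5.981 bits/s.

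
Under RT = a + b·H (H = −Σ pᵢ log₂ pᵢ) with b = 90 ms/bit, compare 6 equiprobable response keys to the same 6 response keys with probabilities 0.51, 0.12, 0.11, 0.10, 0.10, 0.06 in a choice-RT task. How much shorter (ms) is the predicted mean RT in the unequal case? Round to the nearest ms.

42 ms

The RT saving is b·ΔH. Equiprobable H₀ = log₂(6) = 2.5850 bits; with the given probabilities H = 2.1207 bits.
b·(H₀ − H) = 90 × (2.5850 − 2.1207) = 41.78 ms.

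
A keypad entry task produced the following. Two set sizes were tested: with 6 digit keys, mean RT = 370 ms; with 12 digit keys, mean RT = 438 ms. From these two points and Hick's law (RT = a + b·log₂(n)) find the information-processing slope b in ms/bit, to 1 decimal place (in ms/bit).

Slope: b = (438 − 370) / (log₂ 12 − log₂ 6) = 68/1.0000 = 68.000 ms/bit.

68.0 ms/bit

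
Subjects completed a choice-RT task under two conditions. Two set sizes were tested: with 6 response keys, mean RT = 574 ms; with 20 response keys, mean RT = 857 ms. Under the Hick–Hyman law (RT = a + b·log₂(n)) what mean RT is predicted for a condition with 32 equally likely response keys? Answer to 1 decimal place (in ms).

967.5 ms

Solve the two-equation system in a and b:
  b = (857 − 574) / (log₂ 20 − log₂ 6) = 283 / (4.3219 − 2.5850) = 162.928 ms/bit
  a = 574 − 162.928 × 2.5850 = 152.838 ms
Then RT(32) = 152.838 + 162.928 × log₂ 32 = 152.838 + 162.928 × 5 ≈ 967.477 ms.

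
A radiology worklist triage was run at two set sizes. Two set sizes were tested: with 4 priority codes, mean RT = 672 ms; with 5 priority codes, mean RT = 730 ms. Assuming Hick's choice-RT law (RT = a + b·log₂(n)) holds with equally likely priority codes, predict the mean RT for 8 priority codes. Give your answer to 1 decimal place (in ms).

852.2 ms

Solve the two-equation system in a and b:
  b = (730 − 672) / (log₂ 5 − log₂ 4) = 58 / (2.3219 − 2) = 180.164 ms/bit
  a = 672 − 180.164 × 2 = 311.671 ms
Then RT(8) = 311.671 + 180.164 × log₂ 8 = 311.671 + 180.164 × 3 ≈ 852.164 ms.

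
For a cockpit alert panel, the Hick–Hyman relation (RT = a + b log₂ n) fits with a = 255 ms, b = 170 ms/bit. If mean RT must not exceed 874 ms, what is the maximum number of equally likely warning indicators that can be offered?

Set 255 + 170·log₂ n ≤ 874 → log₂ n ≤ (874 − 255)/170 = 3.6412.
So n ≤ 2^3.6412 = 12.477; the largest integer n is 12.

12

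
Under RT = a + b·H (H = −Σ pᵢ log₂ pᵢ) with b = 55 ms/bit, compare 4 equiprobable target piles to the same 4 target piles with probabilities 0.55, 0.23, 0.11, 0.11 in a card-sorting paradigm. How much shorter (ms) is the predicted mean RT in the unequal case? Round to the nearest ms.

Equiprobable entropy H₀ = log₂ 4 = 2.0000 bits.
Skewed entropy H = −Σ pᵢ log₂ pᵢ = 1.6626 bits.
ΔRT = b·(H₀ − H) = 55 × 0.3374 = 18.56 ms.

19 ms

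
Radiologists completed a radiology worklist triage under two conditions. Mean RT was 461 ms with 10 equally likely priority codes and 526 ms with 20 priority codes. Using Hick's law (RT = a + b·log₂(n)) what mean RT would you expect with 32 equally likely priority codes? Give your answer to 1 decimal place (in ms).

570.1 ms

RT is linear in log₂ n, so two points fix the line:
  b = (526 − 461) / (log₂ 20 − log₂ 10) = 65 / (4.3219 − 3.3219) = 65.000 ms/bit
  a = 461 − 65.000 × 3.3219 = 245.075 ms
Then RT(32) = 245.075 + 65.000 × log₂ 32 = 245.075 + 65.000 × 5 ≈ 570.075 ms.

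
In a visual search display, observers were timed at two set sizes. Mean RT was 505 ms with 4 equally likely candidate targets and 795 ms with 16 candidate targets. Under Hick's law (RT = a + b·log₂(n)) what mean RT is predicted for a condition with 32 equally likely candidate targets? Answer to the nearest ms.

RT is linear in log₂ n, so two points fix the line:
  b = (795 − 505) / (log₂ 16 − log₂ 4) = 290 / (4 − 2) = 145 ms/bit
  a = 505 − 145 × 2 = 215 ms
Then RT(32) = 215 + 145 × log₂ 32 = 215 + 145 × 5 ≈ 940.000 ms.

940 ms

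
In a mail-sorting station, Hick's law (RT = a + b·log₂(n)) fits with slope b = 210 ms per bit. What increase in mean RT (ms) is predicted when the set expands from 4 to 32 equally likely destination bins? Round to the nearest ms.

630 ms

ΔRT = (a + b log₂ n₂) − (a + b log₂ n₁) = b·(log₂ n₂ − log₂ n₁).
log₂(32) − log₂(4) = log₂(32/4) = log₂(8) = 3.
ΔRT = 210 × 3.0000 = 630.000 ms.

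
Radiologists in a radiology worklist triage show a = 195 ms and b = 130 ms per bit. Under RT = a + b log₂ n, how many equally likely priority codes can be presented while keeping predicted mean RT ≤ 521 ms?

5

Information budget: (521 − 195)/130 = 2.5077 bits, so n ≤ 2^2.5077 = 5.687 → at most 5.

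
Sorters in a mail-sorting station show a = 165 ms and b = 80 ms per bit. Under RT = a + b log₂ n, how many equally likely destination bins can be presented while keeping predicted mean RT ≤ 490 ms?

16

Information budget: (490 − 165)/80 = 4.0625 bits, so n ≤ 2^4.0625 = 16.708 → at most 16.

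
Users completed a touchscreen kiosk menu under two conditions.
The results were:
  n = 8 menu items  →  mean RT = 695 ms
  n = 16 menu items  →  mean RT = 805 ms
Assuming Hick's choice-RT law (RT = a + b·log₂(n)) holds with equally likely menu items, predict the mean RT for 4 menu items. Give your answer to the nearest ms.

With log₂ n on the abscissa the relation is linear; from the two conditions:
  b = (805 − 695) / (log₂ 16 − log₂ 8) = 110 / (4 − 3) = 110 ms/bit
  a = 695 − 110 × 3 = 365 ms
Then RT(4) = 365 + 110 × log₂ 4 = 365 + 110 × 2 ≈ 585.000 ms.

585 ms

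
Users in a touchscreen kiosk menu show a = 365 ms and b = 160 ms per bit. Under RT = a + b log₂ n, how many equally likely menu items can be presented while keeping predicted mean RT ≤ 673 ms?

160·log₂ n ≤ 673 − 365 = 308, giving log₂ n ≤ 1.9250 and n ≤ 3.797. The largest whole number is 3.

3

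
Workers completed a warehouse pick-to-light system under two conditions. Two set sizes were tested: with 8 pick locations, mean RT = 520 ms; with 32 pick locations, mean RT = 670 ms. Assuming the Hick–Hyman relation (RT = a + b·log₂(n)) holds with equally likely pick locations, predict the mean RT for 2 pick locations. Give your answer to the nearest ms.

With log₂ n on the abscissa the relation is linear; from the two conditions:
  b = (670 − 520) / (log₂ 32 − log₂ 8) = 150 / (5 − 3) = 75 ms/bit
  a = 520 − 75 × 3 = 295 ms
Then RT(2) = 295 + 75 × log₂ 2 = 295 + 75 × 1 ≈ 370.000 ms.

370 ms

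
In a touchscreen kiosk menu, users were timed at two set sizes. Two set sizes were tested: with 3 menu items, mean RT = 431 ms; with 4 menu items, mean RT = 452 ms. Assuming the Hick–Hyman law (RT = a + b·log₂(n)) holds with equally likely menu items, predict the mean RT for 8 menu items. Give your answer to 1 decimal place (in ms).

502.6 ms

Fit slope and intercept:
  b = (452 − 431) / (log₂ 4 − log₂ 3) = 21 / (2 − 1.5850) = 50.598 ms/bit
  a = 431 − 50.598 × 1.5850 = 350.804 ms
Then RT(8) = 350.804 + 50.598 × log₂ 8 = 350.804 + 50.598 × 3 ≈ 502.598 ms.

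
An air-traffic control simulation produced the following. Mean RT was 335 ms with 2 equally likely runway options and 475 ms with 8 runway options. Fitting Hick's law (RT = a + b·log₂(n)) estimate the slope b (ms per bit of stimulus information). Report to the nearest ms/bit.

70 ms/bit

The slope on a log₂ axis is (475 − 335) / (3 − 1) = 70 ms/bit.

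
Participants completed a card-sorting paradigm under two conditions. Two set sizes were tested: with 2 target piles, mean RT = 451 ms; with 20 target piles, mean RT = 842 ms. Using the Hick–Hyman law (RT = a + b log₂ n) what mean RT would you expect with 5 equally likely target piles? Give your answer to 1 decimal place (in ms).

Solve the two-equation system in a and b:
  b = (842 − 451) / (log₂ 20 − log₂ 2) = 391 / (4.3219 − 1) = 117.703 ms/bit
  a = 451 − 117.703 × 1 = 333.297 ms
Then RT(5) = 333.297 + 117.703 × log₂ 5 = 333.297 + 117.703 × 2.3219 ≈ 606.595 ms.

606.6 ms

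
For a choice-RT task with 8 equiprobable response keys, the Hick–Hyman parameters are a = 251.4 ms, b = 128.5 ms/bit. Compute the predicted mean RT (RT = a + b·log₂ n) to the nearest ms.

log₂(8) = 3 bits, so RT = 251.4 + 128.5 × 3 ≈ 636.900 ms.

637 ms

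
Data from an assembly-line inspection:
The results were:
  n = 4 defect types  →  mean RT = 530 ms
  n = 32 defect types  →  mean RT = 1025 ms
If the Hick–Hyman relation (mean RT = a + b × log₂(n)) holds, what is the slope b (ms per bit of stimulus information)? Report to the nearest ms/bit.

b = (RT₂ − RT₁)/(log₂ n₂ − log₂ n₁) = (1025 − 530)/(5 − 2) = 165 ms/bit.

165 ms/bit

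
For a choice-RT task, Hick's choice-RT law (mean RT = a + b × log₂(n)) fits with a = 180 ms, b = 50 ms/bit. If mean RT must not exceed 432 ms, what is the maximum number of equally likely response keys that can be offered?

32

Information budget: (432 − 180)/50 = 5.0400 bits, so n ≤ 2^5.0400 = 32.900 → at most 32.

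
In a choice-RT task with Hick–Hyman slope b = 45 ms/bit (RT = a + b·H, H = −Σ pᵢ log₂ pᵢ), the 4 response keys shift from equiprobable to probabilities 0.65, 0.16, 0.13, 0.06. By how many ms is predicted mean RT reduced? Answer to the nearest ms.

25 ms

The RT saving is b·ΔH. Equiprobable H₀ = log₂(4) = 2.0000 bits; with the given probabilities H = 1.4532 bits.
b·(H₀ − H) = 45 × (2.0000 − 1.4532) = 24.61 ms.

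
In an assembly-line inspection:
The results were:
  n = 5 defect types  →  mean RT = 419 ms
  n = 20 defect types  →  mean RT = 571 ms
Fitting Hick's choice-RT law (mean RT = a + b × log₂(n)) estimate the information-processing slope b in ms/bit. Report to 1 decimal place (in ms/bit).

Slope: b = (571 − 419) / (log₂ 20 − log₂ 5) = 152/2.0000 = 76.000 ms/bit.

76.0 ms/bit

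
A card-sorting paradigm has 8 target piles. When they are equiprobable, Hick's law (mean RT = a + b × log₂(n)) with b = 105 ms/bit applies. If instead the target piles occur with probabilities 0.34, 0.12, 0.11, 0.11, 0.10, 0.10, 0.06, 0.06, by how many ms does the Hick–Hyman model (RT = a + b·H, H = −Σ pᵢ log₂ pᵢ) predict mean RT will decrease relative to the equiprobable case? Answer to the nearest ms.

Equiprobable entropy H₀ = log₂ 8 = 3.0000 bits.
Skewed entropy H = −Σ pᵢ log₂ pᵢ = 2.7483 bits.
ΔRT = b·(H₀ − H) = 105 × 0.2517 = 26.43 ms.

26 ms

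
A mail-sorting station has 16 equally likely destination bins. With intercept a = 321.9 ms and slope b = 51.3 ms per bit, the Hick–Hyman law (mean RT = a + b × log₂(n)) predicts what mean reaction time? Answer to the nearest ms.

log₂(16) = 4 bits, so RT = 321.9 + 51.3 × 4 ≈ 527.100 ms.

527 ms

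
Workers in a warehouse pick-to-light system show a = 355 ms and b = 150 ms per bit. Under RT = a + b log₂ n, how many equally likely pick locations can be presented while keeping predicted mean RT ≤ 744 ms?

Information budget: (744 − 355)/150 = 2.5933 bits, so n ≤ 2^2.5933 = 6.035 → at most 6.

6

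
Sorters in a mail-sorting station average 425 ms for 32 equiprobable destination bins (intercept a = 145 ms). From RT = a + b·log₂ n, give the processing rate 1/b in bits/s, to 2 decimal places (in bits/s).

Choice component = 425 − 145 = 280 ms over log₂(32) = 5 bits.
b = 280 / 5 = 56.000 ms/bit, so 1/b = 17.857 bits/s.

17.86 bits/s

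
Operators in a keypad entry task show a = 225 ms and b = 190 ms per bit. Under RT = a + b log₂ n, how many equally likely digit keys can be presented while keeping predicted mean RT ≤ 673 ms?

190·log₂ n ≤ 673 − 225 = 448, giving log₂ n ≤ 2.3579 and n ≤ 5.126. The largest whole number is 5.

5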